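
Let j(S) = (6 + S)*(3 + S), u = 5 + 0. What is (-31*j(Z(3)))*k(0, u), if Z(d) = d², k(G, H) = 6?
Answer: -33480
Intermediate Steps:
u = 5
j(S) = (3 + S)*(6 + S)
(-31*j(Z(3)))*k(0, u) = -31*(18 + (3²)² + 9*3²)*6 = -31*(18 + 9² + 9*9)*6 = -31*(18 + 81 + 81)*6 = -31*180*6 = -5580*6 = -33480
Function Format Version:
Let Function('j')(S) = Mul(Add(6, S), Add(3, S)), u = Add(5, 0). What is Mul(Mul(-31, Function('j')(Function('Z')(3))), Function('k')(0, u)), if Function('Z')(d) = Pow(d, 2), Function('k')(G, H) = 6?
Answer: -33480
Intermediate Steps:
u = 5
Function('j')(S) = Mul(Add(3, S), Add(6, S))
Mul(Mul(-31, Function('j')(Function('Z')(3))), Function('k')(0, u)) = Mul(Mul(-31, Add(18, Pow(Pow(3, 2), 2), Mul(9, Pow(3, 2)))), 6) = Mul(Mul(-31, Add(18, Pow(9, 2), Mul(9, 9))), 6) = Mul(Mul(-31, Add(18, 81, 81)), 6) = Mul(Mul(-31, 180), 6) = Mul(-5580, 6) = -33480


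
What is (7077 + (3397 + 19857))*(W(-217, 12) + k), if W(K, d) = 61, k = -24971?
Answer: -755545210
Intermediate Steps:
(7077 + (3397 + 19857))*(W(-217, 12) + k) = (7077 + (3397 + 19857))*(61 - 24971) = (7077 + 23254)*(-24910) = 30331*(-24910) = -755545210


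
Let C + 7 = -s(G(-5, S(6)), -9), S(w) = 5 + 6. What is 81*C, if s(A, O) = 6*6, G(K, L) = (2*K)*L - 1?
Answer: -3483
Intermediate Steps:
S(w) = 11
G(K, L) = -1 + 2*K*L (G(K, L) = 2*K*L - 1 = -1 + 2*K*L)
s(A, O) = 36
C = -43 (C = -7 - 1*36 = -7 - 36 = -43)
81*C = 81*(-43) = -3483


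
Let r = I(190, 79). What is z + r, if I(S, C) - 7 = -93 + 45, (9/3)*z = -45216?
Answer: -15113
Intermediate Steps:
z = -15072 (z = (1/3)*(-45216) = -15072)
I(S, C) = -41 (I(S, C) = 7 + (-93 + 45) = 7 - 48 = -41)
r = -41
z + r = -15072 - 41 = -15113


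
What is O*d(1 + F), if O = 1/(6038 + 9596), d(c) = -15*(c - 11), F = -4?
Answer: 105/7817 ≈ 0.013432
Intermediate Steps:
d(c) = 165 - 15*c (d(c) = -15*(-11 + c) = 165 - 15*c)
O = 1/15634 ≈ 6.3963e-5
O*d(1 + F) = (165 - 15*(1 - 4))/15634 = (165 - 15*(-3))/15634 = (165 + 45)/15634 = (1/15634)*210 = 105/7817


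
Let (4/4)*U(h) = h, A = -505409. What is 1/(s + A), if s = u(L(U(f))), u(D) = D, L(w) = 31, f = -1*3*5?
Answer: -1/505378 ≈ -1.9787e-6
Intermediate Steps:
f = -15 (f = -3*5 = -15)
U(h) = h
s = 31
1/(s + A) = 1/(31 - 505409) = 1/(-505378) = -1/505378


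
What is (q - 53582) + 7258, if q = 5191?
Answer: -41133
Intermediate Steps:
(q - 53582) + 7258 = (5191 - 53582) + 7258 = -48391 + 7258 = -41133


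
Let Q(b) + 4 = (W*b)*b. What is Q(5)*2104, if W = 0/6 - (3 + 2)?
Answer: -271416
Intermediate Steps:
W = -5 (W = 0*(⅙) - 1*5 = 0 - 5 = -5)
Q(b) = -4 - 5*b² (Q(b) = -4 + (-5*b)*b = -4 - 5*b²)
Q(5)*2104 = (-4 - 5*5²)*2104 = (-4 - 5*25)*2104 = (-4 - 125)*2104 = -129*2104 = -271416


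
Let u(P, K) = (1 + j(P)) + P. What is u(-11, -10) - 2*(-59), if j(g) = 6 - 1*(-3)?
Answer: 117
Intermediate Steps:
j(g) = 9 (j(g) = 6 + 3 = 9)
u(P, K) = 10 + P (u(P, K) = (1 + 9) + P = 10 + P)
u(-11, -10) - 2*(-59) = (10 - 11) - 2*(-59) = -1 + 118 = 117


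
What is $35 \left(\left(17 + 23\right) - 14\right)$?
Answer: $910$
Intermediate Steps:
$35 \left(\left(17 + 23\right) - 14\right) = 35 \left(40 - 14\right) = 35 \cdot 26 = 910$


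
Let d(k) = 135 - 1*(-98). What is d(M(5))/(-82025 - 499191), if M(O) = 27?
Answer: -233/581216 ≈ -0.00040088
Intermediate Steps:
d(k) = 233 (d(k) = 135 + 98 = 233)
d(M(5))/(-82025 - 499191) = 233/(-82025 - 499191) = 233/(-581216) = 233*(-1/581216) = -233/581216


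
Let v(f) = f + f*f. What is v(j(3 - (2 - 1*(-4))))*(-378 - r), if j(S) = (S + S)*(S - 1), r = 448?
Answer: -495600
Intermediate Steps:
j(S) = 2*S*(-1 + S) (j(S) = (2*S)*(-1 + S) = 2*S*(-1 + S))
v(f) = f + f²
v(j(3 - (2 - 1*(-4))))*(-378 - r) = ((2*(3 - (2 - 1*(-4)))*(-1 + (3 - (2 - 1*(-4)))))*(1 + 2*(3 - (2 - 1*(-4)))*(-1 + (3 - (2 - 1*(-4))))))*(-378 - 1*448) = ((2*(3 - (2 + 4))*(-1 + (3 - (2 + 4))))*(1 + 2*(3 - (2 + 4))*(-1 + (3 - (2 + 4)))))*(-378 - 448) = ((2*(3 - 1*6)*(-1 + (3 - 1*6)))*(1 + 2*(3 - 1*6)*(-1 + (3 - 1*6))))*(-826) = ((2*(3 - 6)*(-1 + (3 - 6)))*(1 + 2*(3 - 6)*(-1 + (3 - 6))))*(-826) = ((2*(-3)*(-1 - 3))*(1 + 2*(-3)*(-1 - 3)))*(-826) = ((2*(-3)*(-4))*(1 + 2*(-3)*(-4)))*(-826) = (24*(1 + 24))*(-826) = (24*25)*(-826) = 600*(-826) = -495600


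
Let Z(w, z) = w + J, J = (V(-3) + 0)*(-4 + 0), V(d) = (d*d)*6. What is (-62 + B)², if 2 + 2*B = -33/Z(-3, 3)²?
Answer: 4057698583129/1022336676 ≈ 3969.0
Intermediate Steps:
V(d) = 6*d² (V(d) = d²*6 = 6*d²)
J = -216 (J = (6*(-3)² + 0)*(-4 + 0) = (6*9 + 0)*(-4) = (54 + 0)*(-4) = 54*(-4) = -216)
Z(w, z) = -216 + w (Z(w, z) = w - 216 = -216 + w)
B = -31985/31974 (B = -1 + (-33/(-216 - 3)²)/2 = -1 + (-33/((-219)²))/2 = -1 + (-33/47961)/2 = -1 + (-33*1/47961)/2 = -1 + (½)*(-11/15987) = -1 - 11/31974 = -31985/31974 ≈ -1.0003)
(-62 + B)² = (-62 - 31985/31974)² = (-2014373/31974)² = 4057698583129/1022336676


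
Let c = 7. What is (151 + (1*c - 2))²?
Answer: 24336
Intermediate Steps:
(151 + (1*c - 2))² = (151 + (1*7 - 2))² = (151 + (7 - 2))² = (151 + 5)² = 156² = 24336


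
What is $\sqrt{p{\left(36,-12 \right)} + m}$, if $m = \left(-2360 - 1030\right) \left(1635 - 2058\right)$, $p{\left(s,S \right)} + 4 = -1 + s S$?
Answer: $\sqrt{1433533} \approx 1197.3$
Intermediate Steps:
$p{\left(s,S \right)} = -5 + S s$ ($p{\left(s,S \right)} = -4 + \left(-1 + s S\right) = -4 + \left(-1 + S s\right) = -5 + S s$)
$m = 1433970$ ($m = \left(-3390\right) \left(-423\right) = 1433970$)
$\sqrt{p{\left(36,-12 \right)} + m} = \sqrt{\left(-5 - 432\right) + 1433970} = \sqrt{-437 + 1433970} = \sqrt{1433533}$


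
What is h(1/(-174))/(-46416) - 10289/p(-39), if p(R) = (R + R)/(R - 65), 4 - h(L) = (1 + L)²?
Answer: -19278716365607/1405290816 ≈ -13719.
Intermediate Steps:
h(L) = 4 - (1 + L)²
p(R) = 2*R/(-65 + R) (p(R) = (2*R)/(-65 + R) = 2*R/(-65 + R))
h(1/(-174))/(-46416) - 10289/p(-39) = (4 - (1 + 1/(-174))²)/(-46416) - 10289/(2*(-39)/(-65 - 39)) = (4 - (1 - 1/174)²)*(-1/46416) - 10289/(2*(-39)/(-104)) = (4 - (173/174)²)*(-1/46416) - 10289/(2*(-39)*(-1/104)) = (4 - 1*29929/30276)*(-1/46416) - 10289/¾ = (4 - 29929/30276)*(-1/46416) - 10289*4/3 = (91175/30276)*(-1/46416) - 41156/3 = -91175/1405290816 - 41156/3 = -19278716365607/1405290816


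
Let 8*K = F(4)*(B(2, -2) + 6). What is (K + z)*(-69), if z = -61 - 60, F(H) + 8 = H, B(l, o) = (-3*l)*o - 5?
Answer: 17595/2 ≈ 8797.5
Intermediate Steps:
B(l, o) = -5 - 3*l*o (B(l, o) = -3*l*o - 5 = -5 - 3*l*o)
F(H) = -8 + H
K = -13/2 (K = ((-8 + 4)*((-5 - 3*2*(-2)) + 6))/8 = (-4*((-5 + 12) + 6))/8 = (-4*(7 + 6))/8 = (-4*13)/8 = (⅛)*(-52) = -13/2 ≈ -6.5000)
z = -121
(K + z)*(-69) = (-13/2 - 121)*(-69) = -255/2*(-69) = 17595/2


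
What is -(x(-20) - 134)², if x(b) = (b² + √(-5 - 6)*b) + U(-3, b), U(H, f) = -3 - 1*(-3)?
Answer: -66356 + 10640*I*√11 ≈ -66356.0 + 35289.0*I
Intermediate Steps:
U(H, f) = 0 (U(H, f) = -3 + 3 = 0)
x(b) = b² + I*b*√11 (x(b) = (b² + √(-5 - 6)*b) + 0 = (b² + √(-11)*b) + 0 = (b² + (I*√11)*b) + 0 = (b² + I*b*√11) + 0 = b² + I*b*√11)
-(x(-20) - 134)² = -(-20*(-20 + I*√11) - 134)² = -((400 - 20*I*√11) - 134)² = -(266 - 20*I*√11)²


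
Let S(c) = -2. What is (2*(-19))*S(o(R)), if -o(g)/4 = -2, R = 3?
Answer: 76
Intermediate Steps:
o(g) = 8 (o(g) = -4*(-2) = 8)
(2*(-19))*S(o(R)) = (2*(-19))*(-2) = -38*(-2) = 76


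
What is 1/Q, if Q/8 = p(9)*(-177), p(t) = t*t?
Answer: -1/114696 ≈ -8.7187e-6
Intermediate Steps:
p(t) = t²
Q = -114696 (Q = 8*(9²*(-177)) = 8*(81*(-177)) = 8*(-14337) = -114696)
1/Q = 1/(-114696) = -1/114696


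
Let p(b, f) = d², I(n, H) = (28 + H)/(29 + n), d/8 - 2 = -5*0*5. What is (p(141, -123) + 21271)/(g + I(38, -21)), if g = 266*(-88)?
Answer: -1442309/1568329 ≈ -0.91965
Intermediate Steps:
d = 16 (d = 16 + 8*(-5*0*5) = 16 + 8*(0*5) = 16 + 8*0 = 16 + 0 = 16)
I(n, H) = (28 + H)/(29 + n)
g = -23408
p(b, f) = 256 (p(b, f) = 16² = 256)
(p(141, -123) + 21271)/(g + I(38, -21)) = (256 + 21271)/(-23408 + (28 - 21)/(29 + 38)) = 21527/(-23408 + 7/67) = 21527/(-1568329/67) = 21527*(-67/1568329) = -1442309/1568329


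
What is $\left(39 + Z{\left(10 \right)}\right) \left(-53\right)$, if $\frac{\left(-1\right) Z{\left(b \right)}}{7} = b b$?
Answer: $35033$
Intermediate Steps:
$Z{\left(b \right)} = - 7 b^{2}$ ($Z{\left(b \right)} = - 7 b b = - 7 b^{2}$)
$\left(39 + Z{\left(10 \right)}\right) \left(-53\right) = \left(39 - 7 \cdot 10^{2}\right) \left(-53\right) = \left(39 - 700\right) \left(-53\right) = \left(-661\right) \left(-53\right) = 35033$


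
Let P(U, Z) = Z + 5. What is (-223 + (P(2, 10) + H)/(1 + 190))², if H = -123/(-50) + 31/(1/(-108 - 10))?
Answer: 5343850552329/91202500 ≈ 58593.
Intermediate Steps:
P(U, Z) = 5 + Z
H = -182777/50 (H = -123*(-1/50) + 31/(1/(-118)) = 123/50 + 31/(-1/118) = 123/50 + 31*(-118) = 123/50 - 3658 = -182777/50 ≈ -3655.5)
(-223 + (P(2, 10) + H)/(1 + 190))² = (-223 + ((5 + 10) - 182777/50)/(1 + 190))² = (-223 + (15 - 182777/50)/191)² = (-223 - 182027/50*1/191)² = (-223 - 182027/9550)² = (-2311677/9550)² = 5343850552329/91202500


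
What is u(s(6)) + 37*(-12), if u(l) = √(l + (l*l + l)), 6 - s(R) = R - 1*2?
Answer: -444 + 2*√2 ≈ -441.17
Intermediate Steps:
s(R) = 8 - R (s(R) = 6 - (R - 1*2) = 6 - (R - 2) = 6 - (-2 + R) = 6 + (2 - R) = 8 - R)
u(l) = √(l² + 2*l) (u(l) = √(l + (l² + l)) = √(l + (l + l²)) = √(l² + 2*l))
u(s(6)) + 37*(-12) = √((8 - 1*6)*(2 + (8 - 1*6))) + 37*(-12) = √((8 - 6)*(2 + (8 - 6))) - 444 = √(2*(2 + 2)) - 444 = √(2*4) - 444 = √8 - 444 = 2*√2 - 444 = -444 + 2*√2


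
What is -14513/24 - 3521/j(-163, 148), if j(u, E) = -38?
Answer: -233495/456 ≈ -512.05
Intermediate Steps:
-14513/24 - 3521/j(-163, 148) = -14513/24 - 3521/(-38) = -14513*1/24 - 3521*(-1/38) = -14513/24 + 3521/38 = -233495/456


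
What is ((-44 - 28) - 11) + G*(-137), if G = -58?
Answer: 7863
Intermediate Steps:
((-44 - 28) - 11) + G*(-137) = ((-44 - 28) - 11) - 58*(-137) = (-72 - 11) + 7946 = -83 + 7946 = 7863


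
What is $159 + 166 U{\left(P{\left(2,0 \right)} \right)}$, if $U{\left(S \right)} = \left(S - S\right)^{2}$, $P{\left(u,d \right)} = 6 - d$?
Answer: $159$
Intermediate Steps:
$U{\left(S \right)} = 0$ ($U{\left(S \right)} = 0^{2} = 0$)
$159 + 166 U{\left(P{\left(2,0 \right)} \right)} = 159 + 166 \cdot 0 = 159 + 0 = 159$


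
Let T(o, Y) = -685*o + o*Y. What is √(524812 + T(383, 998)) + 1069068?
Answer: 1069068 + √644691 ≈ 1.0699e+6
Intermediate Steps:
T(o, Y) = -685*o + Y*o
√(524812 + T(383, 998)) + 1069068 = √(524812 + 383*(-685 + 998)) + 1069068 = √(524812 + 383*313) + 1069068 = √(524812 + 119879) + 1069068 = √644691 + 1069068 = 1069068 + √644691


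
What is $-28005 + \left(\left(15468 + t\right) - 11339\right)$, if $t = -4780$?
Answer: $-28656$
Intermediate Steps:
$-28005 + \left(\left(15468 + t\right) - 11339\right) = -28005 + \left(\left(15468 - 4780\right) - 11339\right) = -28005 + \left(10688 - 11339\right) = -28005 - 651 = -28656$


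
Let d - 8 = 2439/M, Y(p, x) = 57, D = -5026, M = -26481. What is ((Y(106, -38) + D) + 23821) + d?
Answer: 166476407/8827 ≈ 18860.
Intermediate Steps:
d = 69803/8827 (d = 8 + 2439/(-26481) = 8 + 2439*(-1/26481) = 8 - 813/8827 = 69803/8827 ≈ 7.9079)
((Y(106, -38) + D) + 23821) + d = ((57 - 5026) + 23821) + 69803/8827 = (-4969 + 23821) + 69803/8827 = 18852 + 69803/8827 = 166476407/8827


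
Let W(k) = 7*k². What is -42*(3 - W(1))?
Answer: 168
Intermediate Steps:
-42*(3 - W(1)) = -42*(3 - 7*1²) = -42*(3 - 7) = -42*(-4) = 168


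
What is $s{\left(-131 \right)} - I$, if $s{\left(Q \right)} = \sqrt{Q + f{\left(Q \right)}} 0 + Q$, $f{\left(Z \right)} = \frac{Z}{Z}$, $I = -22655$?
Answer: $22524$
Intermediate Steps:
$f{\left(Z \right)} = 1$
$s{\left(Q \right)} = Q$ ($s{\left(Q \right)} = \sqrt{Q + 1} \cdot 0 + Q = \sqrt{1 + Q} 0 + Q = 0 + Q = Q$)
$s{\left(-131 \right)} - I = -131 - -22655 = -131 + 22655 = 22524$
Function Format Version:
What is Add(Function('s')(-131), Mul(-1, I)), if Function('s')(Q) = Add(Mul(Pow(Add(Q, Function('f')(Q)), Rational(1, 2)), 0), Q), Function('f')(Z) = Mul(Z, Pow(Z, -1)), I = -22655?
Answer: 22524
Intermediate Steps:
Function('f')(Z) = 1
Function('s')(Q) = Q (Function('s')(Q) = Add(Mul(Pow(Add(Q, 1), Rational(1, 2)), 0), Q) = Add(Mul(Pow(Add(1, Q), Rational(1, 2)), 0), Q) = Add(0, Q) = Q)
Add(Function('s')(-131), Mul(-1, I)) = Add(-131, Mul(-1, -22655)) = Add(-131, 22655) = 22524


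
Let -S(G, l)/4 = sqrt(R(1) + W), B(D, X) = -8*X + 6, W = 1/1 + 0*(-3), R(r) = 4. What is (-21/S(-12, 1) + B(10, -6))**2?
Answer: 233721/80 + 567*sqrt(5)/5 ≈ 3175.1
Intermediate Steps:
W = 1 (W = 1 + 0 = 1)
B(D, X) = 6 - 8*X
S(G, l) = -4*sqrt(5) (S(G, l) = -4*sqrt(4 + 1) = -4*sqrt(5))
(-21/S(-12, 1) + B(10, -6))**2 = (-21*(-sqrt(5)/20) + (6 - 8*(-6)))**2 = (-(-21)*sqrt(5)/20 + (6 + 48))**2 = (21*sqrt(5)/20 + 54)**2 = (54 + 21*sqrt(5)/20)**2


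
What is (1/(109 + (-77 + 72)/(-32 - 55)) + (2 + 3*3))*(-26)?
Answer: -1357915/4744 ≈ -286.24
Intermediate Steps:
(1/(109 + (-77 + 72)/(-32 - 55)) + (2 + 3*3))*(-26) = (1/(109 - 5/(-87)) + (2 + 9))*(-26) = (1/(109 - 5*(-1/87)) + 11)*(-26) = (1/(109 + 5/87) + 11)*(-26) = (1/(9488/87) + 11)*(-26) = (87/9488 + 11)*(-26) = (104455/9488)*(-26) = -1357915/4744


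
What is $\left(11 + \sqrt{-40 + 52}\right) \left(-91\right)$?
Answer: $-1001 - 182 \sqrt{3} \approx -1316.2$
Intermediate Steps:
$\left(11 + \sqrt{-40 + 52}\right) \left(-91\right) = \left(11 + \sqrt{12}\right) \left(-91\right) = \left(11 + 2 \sqrt{3}\right) \left(-91\right) = -1001 - 182 \sqrt{3}$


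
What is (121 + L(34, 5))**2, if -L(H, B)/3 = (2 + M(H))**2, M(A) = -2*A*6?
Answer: 244418505769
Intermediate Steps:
M(A) = -12*A
L(H, B) = -3*(2 - 12*H)**2
(121 + L(34, 5))**2 = (121 - 12*(-1 + 6*34)**2)**2 = (121 - 12*(-1 + 204)**2)**2 = (121 - 12*203**2)**2 = (121 - 12*41209)**2 = (121 - 494508)**2 = (-494387)**2 = 244418505769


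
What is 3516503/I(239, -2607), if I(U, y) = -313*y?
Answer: 3516503/815991 ≈ 4.3095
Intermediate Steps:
3516503/I(239, -2607) = 3516503/((-313*(-2607))) = 3516503/815991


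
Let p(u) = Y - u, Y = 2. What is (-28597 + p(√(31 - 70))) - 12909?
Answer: -41504 - I*√39 ≈ -41504.0 - 6.245*I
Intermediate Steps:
p(u) = 2 - u
(-28597 + p(√(31 - 70))) - 12909 = (-28597 + (2 - √(31 - 70))) - 12909 = (-28597 + (2 - √(-39))) - 12909 = (-28597 + (2 - I*√39)) - 12909 = (-28595 - I*√39) - 12909 = -41504 - I*√39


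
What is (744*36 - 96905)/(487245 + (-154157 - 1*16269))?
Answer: -70121/316819 ≈ -0.22133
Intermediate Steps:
(744*36 - 96905)/(487245 + (-154157 - 1*16269)) = (26784 - 96905)/(487245 + (-154157 - 16269)) = -70121/(487245 - 170426) = -70121/316819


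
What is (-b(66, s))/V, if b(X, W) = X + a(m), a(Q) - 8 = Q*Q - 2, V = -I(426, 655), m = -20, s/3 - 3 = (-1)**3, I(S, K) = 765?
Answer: 472/765 ≈ 0.61699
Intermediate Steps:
s = 6 (s = 9 + 3*(-1)**3 = 9 + 3*(-1) = 9 - 3 = 6)
V = -765 (V = -1*765 = -765)
a(Q) = 6 + Q**2 (a(Q) = 8 + (Q*Q - 2) = 8 + (Q**2 - 2) = 8 + (-2 + Q**2) = 6 + Q**2)
b(X, W) = 406 + X (b(X, W) = X + (6 + (-20)**2) = X + (6 + 400) = X + 406 = 406 + X)
(-b(66, s))/V = -(406 + 66)/(-765) = -1*472*(-1/765) = -472*(-1/765) = 472/765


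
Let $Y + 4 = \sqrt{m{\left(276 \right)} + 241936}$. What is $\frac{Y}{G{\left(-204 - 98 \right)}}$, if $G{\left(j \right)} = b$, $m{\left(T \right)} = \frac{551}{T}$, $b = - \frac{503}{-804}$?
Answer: $- \frac{3216}{503} + \frac{134 \sqrt{4607467203}}{11569} \approx 779.82$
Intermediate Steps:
$b = \frac{503}{804}$ ($b = \left(-503\right) \left(- \frac{1}{804}\right) = \frac{503}{804} \approx 0.62562$)
$G{\left(j \right)} = \frac{503}{804}$
$Y = -4 + \frac{\sqrt{4607467203}}{138}$ ($Y = -4 + \sqrt{\frac{551}{276} + 241936} = -4 + \sqrt{\frac{66774887}{276}} = -4 + \frac{\sqrt{4607467203}}{138} \approx 487.87$)
$\frac{Y}{G{\left(-204 - 98 \right)}} = \frac{-4 + \frac{\sqrt{4607467203}}{138}}{\frac{503}{804}} = \left(-4 + \frac{\sqrt{4607467203}}{138}\right) \frac{804}{503} = - \frac{3216}{503} + \frac{134 \sqrt{4607467203}}{11569}$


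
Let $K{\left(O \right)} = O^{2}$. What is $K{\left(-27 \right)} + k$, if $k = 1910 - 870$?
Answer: $1769$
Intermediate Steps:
$k = 1040$ ($k = 1910 - 870 = 1040$)
$K{\left(-27 \right)} + k = \left(-27\right)^{2} + 1040 = 729 + 1040 = 1769$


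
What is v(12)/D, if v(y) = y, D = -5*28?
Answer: -3/35 ≈ -0.085714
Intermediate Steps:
D = -140
v(12)/D = 12/(-140) = 12*(-1/140) = -3/35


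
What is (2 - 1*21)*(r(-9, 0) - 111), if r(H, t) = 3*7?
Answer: 1710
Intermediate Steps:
r(H, t) = 21
(2 - 1*21)*(r(-9, 0) - 111) = (2 - 1*21)*(21 - 111) = (2 - 21)*(-90) = -19*(-90) = 1710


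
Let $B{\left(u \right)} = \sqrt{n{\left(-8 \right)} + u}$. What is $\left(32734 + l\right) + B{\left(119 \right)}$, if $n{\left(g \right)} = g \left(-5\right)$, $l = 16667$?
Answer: $49401 + \sqrt{159} \approx 49414.0$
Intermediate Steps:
$n{\left(g \right)} = - 5 g$
$B{\left(u \right)} = \sqrt{40 + u}$ ($B{\left(u \right)} = \sqrt{\left(-5\right) \left(-8\right) + u} = \sqrt{40 + u}$)
$\left(32734 + l\right) + B{\left(119 \right)} = \left(32734 + 16667\right) + \sqrt{40 + 119} = 49401 + \sqrt{159}$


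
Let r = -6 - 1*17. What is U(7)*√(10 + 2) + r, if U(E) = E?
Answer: -23 + 14*√3 ≈ 1.2487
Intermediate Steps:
r = -23 (r = -6 - 17 = -23)
U(7)*√(10 + 2) + r = 7*√(10 + 2) - 23 = 7*√12 - 23 = 7*(2*√3) - 23 = 14*√3 - 23 = -23 + 14*√3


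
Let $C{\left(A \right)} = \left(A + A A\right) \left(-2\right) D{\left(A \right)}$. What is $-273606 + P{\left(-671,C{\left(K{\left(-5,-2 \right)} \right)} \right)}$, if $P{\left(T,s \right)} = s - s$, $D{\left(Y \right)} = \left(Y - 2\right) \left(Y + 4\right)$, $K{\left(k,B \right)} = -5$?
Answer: $-273606$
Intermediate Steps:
$D{\left(Y \right)} = \left(-2 + Y\right) \left(4 + Y\right)$
$C{\left(A \right)} = \left(- 2 A - 2 A^{2}\right) \left(-8 + A^{2} + 2 A\right)$ ($C{\left(A \right)} = \left(A + A A\right) \left(-2\right) \left(-8 + A^{2} + 2 A\right) = \left(A + A^{2}\right) \left(-2\right) \left(-8 + A^{2} + 2 A\right) = \left(- 2 A - 2 A^{2}\right) \left(-8 + A^{2} + 2 A\right)$)
$P{\left(T,s \right)} = 0$
$-273606 + P{\left(-671,C{\left(K{\left(-5,-2 \right)} \right)} \right)} = -273606 + 0 = -273606$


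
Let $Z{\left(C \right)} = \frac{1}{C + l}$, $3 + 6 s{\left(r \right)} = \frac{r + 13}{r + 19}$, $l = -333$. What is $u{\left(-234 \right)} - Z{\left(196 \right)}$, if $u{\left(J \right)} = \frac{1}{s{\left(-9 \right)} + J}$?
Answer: $\frac{2923}{963521} \approx 0.0030337$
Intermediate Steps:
$s{\left(r \right)} = - \frac{1}{2} + \frac{13 + r}{6 \left(19 + r\right)}$ ($s{\left(r \right)} = - \frac{1}{2} + \frac{\left(r + 13\right) \frac{1}{r + 19}}{6} = - \frac{1}{2} + \frac{\left(13 + r\right) \frac{1}{19 + r}}{6} = - \frac{1}{2} + \frac{\frac{1}{19 + r} \left(13 + r\right)}{6} = - \frac{1}{2} + \frac{13 + r}{6 \left(19 + r\right)}$)
$u{\left(J \right)} = \frac{1}{- \frac{13}{30} + J}$ ($u{\left(J \right)} = \frac{1}{\frac{-22 - -9}{3 \left(19 - 9\right)} + J} = \frac{1}{\frac{-22 + 9}{3 \cdot 10} + J} = \frac{1}{\frac{1}{3} \cdot \frac{1}{10} \left(-13\right) + J} = \frac{1}{- \frac{13}{30} + J}$)
$Z{\left(C \right)} = \frac{1}{-333 + C}$ ($Z{\left(C \right)} = \frac{1}{C - 333} = \frac{1}{-333 + C}$)
$u{\left(-234 \right)} - Z{\left(196 \right)} = \frac{30}{-13 + 30 \left(-234\right)} - \frac{1}{-333 + 196} = \frac{30}{-13 - 7020} - \frac{1}{-137} = \frac{30}{-7033} - - \frac{1}{137} = 30 \left(- \frac{1}{7033}\right) + \frac{1}{137} = - \frac{30}{7033} + \frac{1}{137} = \frac{2923}{963521}$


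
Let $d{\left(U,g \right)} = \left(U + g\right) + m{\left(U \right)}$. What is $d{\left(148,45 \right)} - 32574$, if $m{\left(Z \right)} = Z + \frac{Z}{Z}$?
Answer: $-32232$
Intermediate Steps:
$m{\left(Z \right)} = 1 + Z$ ($m{\left(Z \right)} = Z + 1 = 1 + Z$)
$d{\left(U,g \right)} = 1 + g + 2 U$ ($d{\left(U,g \right)} = \left(U + g\right) + \left(1 + U\right) = 1 + g + 2 U$)
$d{\left(148,45 \right)} - 32574 = \left(1 + 45 + 2 \cdot 148\right) - 32574 = \left(1 + 45 + 296\right) - 32574 = 342 - 32574 = -32232$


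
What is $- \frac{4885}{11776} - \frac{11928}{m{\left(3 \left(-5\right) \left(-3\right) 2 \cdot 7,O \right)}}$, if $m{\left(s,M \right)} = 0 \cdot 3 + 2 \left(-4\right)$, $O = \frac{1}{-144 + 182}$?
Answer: $\frac{17553131}{11776} \approx 1490.6$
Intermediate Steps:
$O = \frac{1}{38} \approx 0.026316$
$m{\left(s,M \right)} = -8$ ($m{\left(s,M \right)} = 0 - 8 = -8$)
$- \frac{4885}{11776} - \frac{11928}{m{\left(3 \left(-5\right) \left(-3\right) 2 \cdot 7,O \right)}} = - \frac{4885}{11776} - \frac{11928}{-8} = \left(-4885\right) \frac{1}{11776} - -1491 = - \frac{4885}{11776} + 1491 = \frac{17553131}{11776}$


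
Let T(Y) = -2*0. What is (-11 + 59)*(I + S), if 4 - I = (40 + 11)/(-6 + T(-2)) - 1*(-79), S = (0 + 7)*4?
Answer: -1848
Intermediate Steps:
T(Y) = 0
S = 28 (S = 7*4 = 28)
I = -133/2 (I = 4 - ((40 + 11)/(-6 + 0) - 1*(-79)) = 4 - (51/(-6) + 79) = 4 - (51*(-⅙) + 79) = 4 - (-17/2 + 79) = 4 - 1*141/2 = 4 - 141/2 = -133/2 ≈ -66.500)
(-11 + 59)*(I + S) = (-11 + 59)*(-133/2 + 28) = 48*(-77/2) = -1848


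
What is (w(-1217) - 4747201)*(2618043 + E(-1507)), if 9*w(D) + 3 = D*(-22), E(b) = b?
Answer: -111720953556368/9 ≈ -1.2413e+13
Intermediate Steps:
w(D) = -⅓ - 22*D/9 (w(D) = -⅓ + (D*(-22))/9 = -⅓ + (-22*D)/9 = -⅓ - 22*D/9)
(w(-1217) - 4747201)*(2618043 + E(-1507)) = ((-⅓ - 22/9*(-1217)) - 4747201)*(2618043 - 1507) = ((-⅓ + 26774/9) - 4747201)*2616536 = (26771/9 - 4747201)*2616536 = -42698038/9*2616536 = -111720953556368/9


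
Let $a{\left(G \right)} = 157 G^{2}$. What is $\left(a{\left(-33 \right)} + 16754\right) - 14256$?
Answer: $173471$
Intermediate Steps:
$\left(a{\left(-33 \right)} + 16754\right) - 14256 = \left(157 \left(-33\right)^{2} + 16754\right) - 14256 = \left(157 \cdot 1089 + 16754\right) - 14256 = \left(170973 + 16754\right) - 14256 = 187727 - 14256 = 173471$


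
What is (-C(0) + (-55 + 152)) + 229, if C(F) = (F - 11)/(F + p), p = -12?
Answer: 3901/12 ≈ 325.08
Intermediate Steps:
C(F) = (-11 + F)/(-12 + F) (C(F) = (F - 11)/(F - 12) = (-11 + F)/(-12 + F))
(-C(0) + (-55 + 152)) + 229 = (-(-11 + 0)/(-12 + 0) + (-55 + 152)) + 229 = (-(-11)/(-12) + 97) + 229 = (-(-1)*(-11)/12 + 97) + 229 = (-1*11/12 + 97) + 229 = (-11/12 + 97) + 229 = 1153/12 + 229 = 3901/12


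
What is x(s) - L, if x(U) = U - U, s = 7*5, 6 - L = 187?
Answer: 181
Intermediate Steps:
L = -181 (L = 6 - 1*187 = 6 - 187 = -181)
s = 35
x(U) = 0
x(s) - L = 0 - 1*(-181) = 0 + 181 = 181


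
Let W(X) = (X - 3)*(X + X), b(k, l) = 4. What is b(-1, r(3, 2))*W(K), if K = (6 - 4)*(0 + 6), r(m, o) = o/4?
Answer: 864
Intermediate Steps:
r(m, o) = o/4 (r(m, o) = o*(¼) = o/4)
K = 12 (K = 2*6 = 12)
W(X) = 2*X*(-3 + X) (W(X) = (-3 + X)*(2*X) = 2*X*(-3 + X))
b(-1, r(3, 2))*W(K) = 4*(2*12*(-3 + 12)) = 4*(2*12*9) = 4*216 = 864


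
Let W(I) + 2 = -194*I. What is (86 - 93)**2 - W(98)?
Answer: 19063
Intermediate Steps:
W(I) = -2 - 194*I
(86 - 93)**2 - W(98) = (86 - 93)**2 - (-2 - 194*98) = (-7)**2 - (-2 - 19012) = 49 - 1*(-19014) = 49 + 19014 = 19063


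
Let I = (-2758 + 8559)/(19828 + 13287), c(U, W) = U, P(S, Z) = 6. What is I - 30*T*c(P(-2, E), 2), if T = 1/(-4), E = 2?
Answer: 1495976/33115 ≈ 45.175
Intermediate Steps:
T = -1/4 ≈ -0.25000
I = 5801/33115 ≈ 0.17518
I - 30*T*c(P(-2, E), 2) = 5801/33115 - 30*(-1/4)*6 = 5801/33115 - (-15)*6/2 = 5801/33115 - 1*(-45) = 5801/33115 + 45 = 1495976/33115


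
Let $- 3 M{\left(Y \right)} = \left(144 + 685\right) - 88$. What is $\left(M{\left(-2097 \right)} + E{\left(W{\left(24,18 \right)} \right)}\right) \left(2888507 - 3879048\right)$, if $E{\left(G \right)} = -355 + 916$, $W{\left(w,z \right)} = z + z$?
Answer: $-311029874$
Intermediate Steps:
$W{\left(w,z \right)} = 2 z$
$E{\left(G \right)} = 561$
$M{\left(Y \right)} = -247$ ($M{\left(Y \right)} = - \frac{\left(144 + 685\right) - 88}{3} = - \frac{829 - 88}{3} = \left(- \frac{1}{3}\right) 741 = -247$)
$\left(M{\left(-2097 \right)} + E{\left(W{\left(24,18 \right)} \right)}\right) \left(2888507 - 3879048\right) = \left(-247 + 561\right) \left(2888507 - 3879048\right) = 314 \left(-990541\right) = -311029874$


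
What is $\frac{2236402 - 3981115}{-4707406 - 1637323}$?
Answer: $\frac{1744713}{6344729} \approx 0.27499$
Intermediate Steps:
$\frac{2236402 - 3981115}{-4707406 - 1637323} = - \frac{1744713}{-6344729} = \left(-1744713\right) \left(- \frac{1}{6344729}\right) = \frac{1744713}{6344729}$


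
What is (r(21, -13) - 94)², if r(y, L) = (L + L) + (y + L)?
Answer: 12544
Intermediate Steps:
r(y, L) = y + 3*L (r(y, L) = 2*L + (L + y) = y + 3*L)
(r(21, -13) - 94)² = ((21 + 3*(-13)) - 94)² = ((21 - 39) - 94)² = (-18 - 94)² = (-112)² = 12544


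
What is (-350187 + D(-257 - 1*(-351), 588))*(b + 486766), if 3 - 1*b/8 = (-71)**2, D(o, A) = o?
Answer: -156303220966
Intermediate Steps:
b = -40304 (b = 24 - 8*(-71)**2 = 24 - 8*5041 = 24 - 40328 = -40304)
(-350187 + D(-257 - 1*(-351), 588))*(b + 486766) = (-350187 + (-257 - 1*(-351)))*(-40304 + 486766) = (-350187 + (-257 + 351))*446462 = (-350187 + 94)*446462 = -350093*446462 = -156303220966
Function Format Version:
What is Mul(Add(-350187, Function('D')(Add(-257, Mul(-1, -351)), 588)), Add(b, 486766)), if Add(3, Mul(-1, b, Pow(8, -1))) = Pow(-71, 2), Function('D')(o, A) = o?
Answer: -156303220966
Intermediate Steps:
b = -40304 (b = Add(24, Mul(-8, Pow(-71, 2))) = Add(24, Mul(-8, 5041)) = Add(24, -40328) = -40304)
Mul(Add(-350187, Function('D')(Add(-257, Mul(-1, -351)), 588)), Add(b, 486766)) = Mul(Add(-350187, Add(-257, Mul(-1, -351))), Add(-40304, 486766)) = Mul(Add(-350187, Add(-257, 351)), 446462) = Mul(Add(-350187, 94), 446462) = Mul(-350093, 446462) = -156303220966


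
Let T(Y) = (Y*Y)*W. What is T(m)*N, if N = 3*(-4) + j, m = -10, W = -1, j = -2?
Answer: 1400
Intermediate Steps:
T(Y) = -Y**2 (T(Y) = (Y*Y)*(-1) = Y**2*(-1) = -Y**2)
N = -14 (N = 3*(-4) - 2 = -12 - 2 = -14)
T(m)*N = -1*(-10)**2*(-14) = -1*100*(-14) = -100*(-14) = 1400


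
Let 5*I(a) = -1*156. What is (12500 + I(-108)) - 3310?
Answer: 45794/5 ≈ 9158.8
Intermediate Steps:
I(a) = -156/5 (I(a) = (-1*156)/5 = (1/5)*(-156) = -156/5)
(12500 + I(-108)) - 3310 = (12500 - 156/5) - 3310 = 62344/5 - 3310 = 45794/5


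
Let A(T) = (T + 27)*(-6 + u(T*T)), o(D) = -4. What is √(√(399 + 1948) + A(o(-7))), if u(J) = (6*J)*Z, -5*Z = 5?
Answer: √(-2346 + √2347) ≈ 47.933*I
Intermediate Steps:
Z = -1 (Z = -⅕*5 = -1)
u(J) = -6*J (u(J) = (6*J)*(-1) = -6*J)
A(T) = (-6 - 6*T²)*(27 + T) (A(T) = (T + 27)*(-6 - 6*T*T) = (27 + T)*(-6 - 6*T²) = (-6 - 6*T²)*(27 + T))
√(√(399 + 1948) + A(o(-7))) = √(√(399 + 1948) + (-162 - 162*(-4)² - 6*(-4) - 6*(-4)³)) = √(√2347 + (-162 - 162*16 + 24 - 6*(-64))) = √(√2347 + (-162 - 2592 + 24 + 384)) = √(√2347 - 2346) = √(-2346 + √2347)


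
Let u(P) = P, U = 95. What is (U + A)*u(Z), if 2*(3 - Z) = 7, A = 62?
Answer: -157/2 ≈ -78.500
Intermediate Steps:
Z = -½ (Z = 3 - ½*7 = 3 - 7/2 = -½ ≈ -0.50000)
(U + A)*u(Z) = (95 + 62)*(-½) = 157*(-½) = -157/2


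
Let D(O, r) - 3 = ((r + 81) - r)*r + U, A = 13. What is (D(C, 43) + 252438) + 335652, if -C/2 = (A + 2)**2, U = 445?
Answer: 592021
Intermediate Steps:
C = -450 (C = -2*(13 + 2)**2 = -2*15**2 = -2*225 = -450)
D(O, r) = 448 + 81*r (D(O, r) = 3 + (((r + 81) - r)*r + 445) = 3 + (((81 + r) - r)*r + 445) = 3 + (81*r + 445) = 3 + (445 + 81*r) = 448 + 81*r)
(D(C, 43) + 252438) + 335652 = ((448 + 81*43) + 252438) + 335652 = ((448 + 3483) + 252438) + 335652 = (3931 + 252438) + 335652 = 256369 + 335652 = 592021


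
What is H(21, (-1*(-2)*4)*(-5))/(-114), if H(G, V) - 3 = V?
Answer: 37/114 ≈ 0.32456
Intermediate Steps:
H(G, V) = 3 + V
H(21, (-1*(-2)*4)*(-5))/(-114) = (3 + (-1*(-2)*4)*(-5))/(-114) = (3 + (2*4)*(-5))*(-1/114) = (3 + 8*(-5))*(-1/114) = (3 - 40)*(-1/114) = -37*(-1/114) = 37/114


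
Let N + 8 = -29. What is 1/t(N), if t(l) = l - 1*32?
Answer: -1/69 ≈ -0.014493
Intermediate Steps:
N = -37 (N = -8 - 29 = -37)
t(l) = -32 + l (t(l) = l - 32 = -32 + l)
1/t(N) = 1/(-32 - 37) = 1/(-69) = -1/69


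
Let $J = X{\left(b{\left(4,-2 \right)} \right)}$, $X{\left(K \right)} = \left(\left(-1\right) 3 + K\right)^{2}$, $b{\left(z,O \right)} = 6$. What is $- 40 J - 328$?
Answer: $-688$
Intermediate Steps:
$X{\left(K \right)} = \left(-3 + K\right)^{2}$
$J = 9$ ($J = \left(-3 + 6\right)^{2} = 3^{2} = 9$)
$- 40 J - 328 = \left(-40\right) 9 - 328 = -360 - 328 = -688$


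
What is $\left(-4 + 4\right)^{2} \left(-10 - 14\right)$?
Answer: $0$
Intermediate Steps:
$\left(-4 + 4\right)^{2} \left(-10 - 14\right) = 0^{2} \left(-24\right) = 0 \left(-24\right) = 0$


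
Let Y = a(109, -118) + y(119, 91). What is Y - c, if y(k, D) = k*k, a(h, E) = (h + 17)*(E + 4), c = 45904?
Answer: -46107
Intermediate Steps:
a(h, E) = (4 + E)*(17 + h) (a(h, E) = (17 + h)*(4 + E) = (4 + E)*(17 + h))
y(k, D) = k**2
Y = -203 (Y = (68 + 4*109 + 17*(-118) - 118*109) + 119**2 = (68 + 436 - 2006 - 12862) + 14161 = -14364 + 14161 = -203)
Y - c = -203 - 1*45904 = -203 - 45904 = -46107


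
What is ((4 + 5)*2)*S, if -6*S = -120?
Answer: 360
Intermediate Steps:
S = 20 (S = -⅙*(-120) = 20)
((4 + 5)*2)*S = ((4 + 5)*2)*20 = (9*2)*20 = 18*20 = 360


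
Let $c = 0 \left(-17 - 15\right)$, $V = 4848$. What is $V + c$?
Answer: $4848$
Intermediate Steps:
$c = 0$ ($c = 0 \left(-32\right) = 0$)
$V + c = 4848 + 0 = 4848$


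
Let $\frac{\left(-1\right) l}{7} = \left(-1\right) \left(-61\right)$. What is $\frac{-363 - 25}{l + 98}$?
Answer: $\frac{388}{329} \approx 1.1793$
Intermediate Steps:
$l = -427$ ($l = - 7 \left(\left(-1\right) \left(-61\right)\right) = \left(-7\right) 61 = -427$)
$\frac{-363 - 25}{l + 98} = \frac{-363 - 25}{-427 + 98} = - \frac{388}{-329} = \left(-388\right) \left(- \frac{1}{329}\right) = \frac{388}{329}$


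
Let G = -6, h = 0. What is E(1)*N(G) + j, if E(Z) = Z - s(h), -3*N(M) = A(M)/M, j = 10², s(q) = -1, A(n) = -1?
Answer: 899/9 ≈ 99.889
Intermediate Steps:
j = 100
N(M) = 1/(3*M) (N(M) = -(-1)/(3*M) = 1/(3*M))
E(Z) = 1 + Z (E(Z) = Z - 1*(-1) = Z + 1 = 1 + Z)
E(1)*N(G) + j = (1 + 1)*((⅓)/(-6)) + 100 = 2*((⅓)*(-⅙)) + 100 = 2*(-1/18) + 100 = -⅑ + 100 = 899/9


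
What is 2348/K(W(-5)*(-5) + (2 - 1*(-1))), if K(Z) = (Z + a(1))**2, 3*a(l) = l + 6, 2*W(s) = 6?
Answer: 21132/841 ≈ 25.127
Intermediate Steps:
W(s) = 3 (W(s) = (1/2)*6 = 3)
a(l) = 2 + l/3 (a(l) = (l + 6)/3 = (6 + l)/3 = 2 + l/3)
K(Z) = (7/3 + Z)**2 (K(Z) = (Z + (2 + (1/3)*1))**2 = (Z + (2 + 1/3))**2 = (Z + 7/3)**2 = (7/3 + Z)**2)
2348/K(W(-5)*(-5) + (2 - 1*(-1))) = 2348/(((7 + 3*(3*(-5) + (2 - 1*(-1))))**2/9)) = 2348/(((7 + 3*(-15 + (2 + 1)))**2/9)) = 2348/(((7 + 3*(-15 + 3))**2/9)) = 2348/(((7 + 3*(-12))**2/9)) = 2348/(((7 - 36)**2/9)) = 2348/(((1/9)*(-29)**2)) = 2348/(((1/9)*841)) = 2348/(841/9) = 2348*(9/841) = 21132/841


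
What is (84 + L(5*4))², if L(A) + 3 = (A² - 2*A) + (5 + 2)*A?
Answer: 337561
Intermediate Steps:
L(A) = -3 + A² + 5*A (L(A) = -3 + ((A² - 2*A) + (5 + 2)*A) = -3 + ((A² - 2*A) + 7*A) = -3 + (A² + 5*A) = -3 + A² + 5*A)
(84 + L(5*4))² = (84 + (-3 + (5*4)² + 5*(5*4)))² = (84 + (-3 + 20² + 5*20))² = (84 + (-3 + 400 + 100))² = (84 + 497)² = 581² = 337561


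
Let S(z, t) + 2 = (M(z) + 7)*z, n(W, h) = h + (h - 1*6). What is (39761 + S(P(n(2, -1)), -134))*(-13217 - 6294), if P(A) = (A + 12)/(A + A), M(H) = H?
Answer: -12411278787/16 ≈ -7.7570e+8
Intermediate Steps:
n(W, h) = -6 + 2*h (n(W, h) = h + (h - 6) = h + (-6 + h) = -6 + 2*h)
P(A) = (12 + A)/(2*A) (P(A) = (12 + A)/((2*A)) = (12 + A)*(1/(2*A)) = (12 + A)/(2*A))
S(z, t) = -2 + z*(7 + z) (S(z, t) = -2 + (z + 7)*z = -2 + (7 + z)*z = -2 + z*(7 + z))
(39761 + S(P(n(2, -1)), -134))*(-13217 - 6294) = (39761 + (-2 + ((12 + (-6 + 2*(-1)))/(2*(-6 + 2*(-1))))**2 + 7*((12 + (-6 + 2*(-1)))/(2*(-6 + 2*(-1))))))*(-13217 - 6294) = (39761 + (-2 + ((12 + (-6 - 2))/(2*(-6 - 2)))**2 + 7*((12 + (-6 - 2))/(2*(-6 - 2)))))*(-19511) = (39761 + (-2 + ((1/2)*(12 - 8)/(-8))**2 + 7*((1/2)*(12 - 8)/(-8))))*(-19511) = (39761 + (-2 + ((1/2)*(-1/8)*4)**2 + 7*((1/2)*(-1/8)*4)))*(-19511) = (39761 + (-2 + (-1/4)**2 + 7*(-1/4)))*(-19511) = (39761 + (-2 + 1/16 - 7/4))*(-19511) = (39761 - 59/16)*(-19511) = (636117/16)*(-19511) = -12411278787/16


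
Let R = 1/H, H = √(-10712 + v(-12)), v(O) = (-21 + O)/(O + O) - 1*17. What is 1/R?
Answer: I*√171642/4 ≈ 103.57*I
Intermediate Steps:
v(O) = -17 + (-21 + O)/(2*O) (v(O) = (-21 + O)/((2*O)) - 17 = (-21 + O)*(1/(2*O)) - 17 = (-21 + O)/(2*O) - 17 = -17 + (-21 + O)/(2*O))
H = I*√171642/4 (H = √(-10712 + (3/2)*(-7 - 11*(-12))/(-12)) = √(-10712 + (3/2)*(-1/12)*(-7 + 132)) = √(-10712 + (3/2)*(-1/12)*125) = √(-10712 - 125/8) = √(-85821/8) = I*√171642/4 ≈ 103.57*I)
R = -2*I*√171642/85821 (R = 1/(I*√171642/4) = -2*I*√171642/85821 ≈ -0.0096549*I)
1/R = 1/(-2*I*√171642/85821) = I*√171642/4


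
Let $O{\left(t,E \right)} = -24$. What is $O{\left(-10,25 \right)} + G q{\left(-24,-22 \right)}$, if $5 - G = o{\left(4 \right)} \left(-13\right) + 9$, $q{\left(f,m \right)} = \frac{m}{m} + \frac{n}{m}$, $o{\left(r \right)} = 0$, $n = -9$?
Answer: $- \frac{326}{11} \approx -29.636$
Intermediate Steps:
$q{\left(f,m \right)} = 1 - \frac{9}{m}$ ($q{\left(f,m \right)} = \frac{m}{m} - \frac{9}{m} = 1 - \frac{9}{m}$)
$G = -4$ ($G = 5 - \left(0 \left(-13\right) + 9\right) = 5 - \left(0 + 9\right) = 5 - 9 = -4$)
$O{\left(-10,25 \right)} + G q{\left(-24,-22 \right)} = -24 - 4 \frac{-9 - 22}{-22} = -24 - 4 \left(\left(- \frac{1}{22}\right) \left(-31\right)\right) = -24 - \frac{62}{11} = - \frac{326}{11}$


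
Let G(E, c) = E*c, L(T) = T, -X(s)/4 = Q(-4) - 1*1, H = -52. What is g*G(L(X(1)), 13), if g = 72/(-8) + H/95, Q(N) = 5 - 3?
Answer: 47164/95 ≈ 496.46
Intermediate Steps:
Q(N) = 2
X(s) = -4 (X(s) = -4*(2 - 1*1) = -4*(2 - 1) = -4*1 = -4)
g = -907/95 (g = 72/(-8) - 52/95 = 72*(-⅛) - 52*1/95 = -9 - 52/95 = -907/95 ≈ -9.5474)
g*G(L(X(1)), 13) = -(-3628)*13/95 = -907/95*(-52) = 47164/95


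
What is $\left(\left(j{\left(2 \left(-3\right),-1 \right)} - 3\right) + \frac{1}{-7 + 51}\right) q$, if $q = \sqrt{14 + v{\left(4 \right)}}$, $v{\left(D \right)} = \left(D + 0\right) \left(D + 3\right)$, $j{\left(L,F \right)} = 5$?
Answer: $\frac{89 \sqrt{42}}{44} \approx 13.109$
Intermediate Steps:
$v{\left(D \right)} = D \left(3 + D\right)$
$q = \sqrt{42}$ ($q = \sqrt{14 + 4 \left(3 + 4\right)} = \sqrt{14 + 4 \cdot 7} = \sqrt{14 + 28} = \sqrt{42} \approx 6.4807$)
$\left(\left(j{\left(2 \left(-3\right),-1 \right)} - 3\right) + \frac{1}{-7 + 51}\right) q = \left(\left(5 - 3\right) + \frac{1}{-7 + 51}\right) \sqrt{42} = \left(\left(5 - 3\right) + \frac{1}{44}\right) \sqrt{42} = \left(2 + \frac{1}{44}\right) \sqrt{42} = \frac{89 \sqrt{42}}{44}$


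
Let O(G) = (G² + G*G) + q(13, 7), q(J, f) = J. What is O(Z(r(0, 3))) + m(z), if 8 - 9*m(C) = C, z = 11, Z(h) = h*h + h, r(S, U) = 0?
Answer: 38/3 ≈ 12.667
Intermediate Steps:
Z(h) = h + h² (Z(h) = h² + h = h + h²)
m(C) = 8/9 - C/9
O(G) = 13 + 2*G² (O(G) = (G² + G*G) + 13 = (G² + G²) + 13 = 2*G² + 13 = 13 + 2*G²)
O(Z(r(0, 3))) + m(z) = (13 + 2*(0*(1 + 0))²) + (8/9 - ⅑*11) = (13 + 2*(0*1)²) + (8/9 - 11/9) = (13 + 2*0²) - ⅓ = (13 + 2*0) - ⅓ = (13 + 0) - ⅓ = 13 - ⅓ = 38/3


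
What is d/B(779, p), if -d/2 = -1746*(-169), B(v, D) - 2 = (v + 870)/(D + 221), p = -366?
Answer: 9507940/151 ≈ 62967.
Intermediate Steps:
B(v, D) = 2 + (870 + v)/(221 + D) (B(v, D) = 2 + (v + 870)/(D + 221) = 2 + (870 + v)/(221 + D))
d = -590148 (d = -(-3492)*(-169) = -2*295074 = -590148)
d/B(779, p) = -590148*(221 - 366)/(1312 + 779 + 2*(-366)) = -590148*(-145/(1312 + 779 - 732)) = -590148/((-1/145*1359)) = -590148/(-1359/145) = -590148*(-145/1359) = 9507940/151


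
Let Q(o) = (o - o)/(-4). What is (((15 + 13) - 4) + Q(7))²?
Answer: 576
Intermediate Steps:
Q(o) = 0 (Q(o) = 0*(-¼) = 0)
(((15 + 13) - 4) + Q(7))² = (((15 + 13) - 4) + 0)² = ((28 - 4) + 0)² = (24 + 0)² = 24² = 576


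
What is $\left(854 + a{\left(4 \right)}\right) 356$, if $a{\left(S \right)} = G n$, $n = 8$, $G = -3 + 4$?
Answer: $306872$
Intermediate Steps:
$G = 1$
$a{\left(S \right)} = 8$ ($a{\left(S \right)} = 1 \cdot 8 = 8$)
$\left(854 + a{\left(4 \right)}\right) 356 = \left(854 + 8\right) 356 = 862 \cdot 356 = 306872$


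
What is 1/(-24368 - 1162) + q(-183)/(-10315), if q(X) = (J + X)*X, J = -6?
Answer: -35320657/10533678 ≈ -3.3531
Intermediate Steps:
q(X) = X*(-6 + X) (q(X) = (-6 + X)*X = X*(-6 + X))
1/(-24368 - 1162) + q(-183)/(-10315) = 1/(-24368 - 1162) - 183*(-6 - 183)/(-10315) = 1/(-25530) - 183*(-189)*(-1/10315) = -1/25530 + 34587*(-1/10315) = -1/25530 - 34587/10315 = -35320657/10533678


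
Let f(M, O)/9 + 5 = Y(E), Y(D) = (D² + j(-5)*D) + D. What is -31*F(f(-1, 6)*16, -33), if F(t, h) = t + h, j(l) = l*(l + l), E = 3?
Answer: -699825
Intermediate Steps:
j(l) = 2*l² (j(l) = l*(2*l) = 2*l²)
Y(D) = D² + 51*D (Y(D) = (D² + (2*(-5)²)*D) + D = (D² + (2*25)*D) + D = (D² + 50*D) + D = D² + 51*D)
f(M, O) = 1413 (f(M, O) = -45 + 9*(3*(51 + 3)) = -45 + 9*(3*54) = -45 + 9*162 = -45 + 1458 = 1413)
F(t, h) = h + t
-31*F(f(-1, 6)*16, -33) = -31*(-33 + 1413*16) = -31*(-33 + 22608) = -31*22575 = -699825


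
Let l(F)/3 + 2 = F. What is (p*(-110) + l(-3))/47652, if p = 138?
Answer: -5065/15884 ≈ -0.31887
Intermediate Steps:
l(F) = -6 + 3*F
(p*(-110) + l(-3))/47652 = (138*(-110) + (-6 + 3*(-3)))/47652 = (-15180 + (-6 - 9))*(1/47652) = (-15180 - 15)*(1/47652) = -15195*1/47652 = -5065/15884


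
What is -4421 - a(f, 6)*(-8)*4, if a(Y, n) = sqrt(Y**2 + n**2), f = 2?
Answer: -4421 + 64*sqrt(10) ≈ -4218.6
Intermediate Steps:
-4421 - a(f, 6)*(-8)*4 = -4421 - sqrt(2**2 + 6**2)*(-8)*4 = -4421 - sqrt(4 + 36)*(-8)*4 = -4421 - sqrt(40)*(-8)*4 = -4421 - (2*sqrt(10))*(-8)*4 = -4421 - (-16*sqrt(10))*4 = -4421 - (-64)*sqrt(10) = -4421 + 64*sqrt(10)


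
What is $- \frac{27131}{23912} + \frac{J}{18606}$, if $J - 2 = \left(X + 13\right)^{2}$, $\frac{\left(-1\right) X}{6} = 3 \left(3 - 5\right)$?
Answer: $- \frac{10650925}{10593016} \approx -1.0055$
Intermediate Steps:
$X = 36$ ($X = - 6 \cdot 3 \left(3 - 5\right) = - 6 \cdot 3 \left(-2\right) = \left(-6\right) \left(-6\right) = 36$)
$J = 2403$ ($J = 2 + \left(36 + 13\right)^{2} = 2 + 49^{2} = 2 + 2401 = 2403$)
$- \frac{27131}{23912} + \frac{J}{18606} = - \frac{27131}{23912} + \frac{2403}{18606} = \left(-27131\right) \frac{1}{23912} + 2403 \cdot \frac{1}{18606} = - \frac{27131}{23912} + \frac{801}{6202} = - \frac{10650925}{10593016}$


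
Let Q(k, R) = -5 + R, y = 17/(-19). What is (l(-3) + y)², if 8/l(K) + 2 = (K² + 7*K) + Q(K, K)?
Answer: 69169/43681 ≈ 1.5835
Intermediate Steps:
y = -17/19 (y = 17*(-1/19) = -17/19 ≈ -0.89474)
l(K) = 8/(-7 + K² + 8*K) (l(K) = 8/(-2 + ((K² + 7*K) + (-5 + K))) = 8/(-2 + (-5 + K² + 8*K)) = 8/(-7 + K² + 8*K))
(l(-3) + y)² = (8/(-7 + (-3)² + 8*(-3)) - 17/19)² = (8/(-7 + 9 - 24) - 17/19)² = (8/(-22) - 17/19)² = (8*(-1/22) - 17/19)² = (-4/11 - 17/19)² = (-263/209)² = 69169/43681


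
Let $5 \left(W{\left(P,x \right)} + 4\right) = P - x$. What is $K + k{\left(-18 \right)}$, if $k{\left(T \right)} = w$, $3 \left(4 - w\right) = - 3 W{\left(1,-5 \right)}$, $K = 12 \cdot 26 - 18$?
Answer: $\frac{1476}{5} \approx 295.2$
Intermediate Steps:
$K = 294$ ($K = 312 - 18 = 294$)
$W{\left(P,x \right)} = -4 - \frac{x}{5} + \frac{P}{5}$ ($W{\left(P,x \right)} = -4 + \frac{P - x}{5} = -4 + \left(- \frac{x}{5} + \frac{P}{5}\right) = -4 - \frac{x}{5} + \frac{P}{5}$)
$w = \frac{6}{5}$ ($w = 4 - \frac{\left(-3\right) \left(-4 - -1 + \frac{1}{5} \cdot 1\right)}{3} = 4 - \frac{\left(-3\right) \left(-4 + 1 + \frac{1}{5}\right)}{3} = 4 - \frac{\left(-3\right) \left(- \frac{14}{5}\right)}{3} = 4 - \frac{14}{5} = \frac{6}{5} \approx 1.2$)
$k{\left(T \right)} = \frac{6}{5}$
$K + k{\left(-18 \right)} = 294 + \frac{6}{5} = \frac{1476}{5}$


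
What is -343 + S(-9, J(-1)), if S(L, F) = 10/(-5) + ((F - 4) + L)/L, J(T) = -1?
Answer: -3091/9 ≈ -343.44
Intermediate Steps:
S(L, F) = -2 + (-4 + F + L)/L (S(L, F) = 10*(-1/5) + ((-4 + F) + L)/L = -2 + (-4 + F + L)/L)
-343 + S(-9, J(-1)) = -343 + (-4 - 1 - 1*(-9))/(-9) = -343 - (-4 - 1 + 9)/9 = -343 - 1/9*4 = -343 - 4/9 = -3091/9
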